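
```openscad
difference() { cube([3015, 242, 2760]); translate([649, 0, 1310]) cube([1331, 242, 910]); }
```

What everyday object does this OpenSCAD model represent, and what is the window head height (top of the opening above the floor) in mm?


A wall with a window opening. The window head height is 2220 mm.

A wall with a rectangular opening subtracted — a window. Sill at z = 1310, opening 910 mm tall, so the head is at 1310 + 910 = 2220 mm.


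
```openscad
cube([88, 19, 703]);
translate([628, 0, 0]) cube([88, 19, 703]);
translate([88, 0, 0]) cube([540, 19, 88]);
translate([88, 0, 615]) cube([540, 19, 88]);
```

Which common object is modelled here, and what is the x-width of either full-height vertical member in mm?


A picture frame. The border width is 88 mm.

Four thin pieces enclosing a rectangular opening — a picture frame. The two full-height stiles are 703 mm tall; the top rail sits at z = 615 and is 88 mm tall, so the border above the opening is 703 − 615 = 88 mm, matching the stile x-width.


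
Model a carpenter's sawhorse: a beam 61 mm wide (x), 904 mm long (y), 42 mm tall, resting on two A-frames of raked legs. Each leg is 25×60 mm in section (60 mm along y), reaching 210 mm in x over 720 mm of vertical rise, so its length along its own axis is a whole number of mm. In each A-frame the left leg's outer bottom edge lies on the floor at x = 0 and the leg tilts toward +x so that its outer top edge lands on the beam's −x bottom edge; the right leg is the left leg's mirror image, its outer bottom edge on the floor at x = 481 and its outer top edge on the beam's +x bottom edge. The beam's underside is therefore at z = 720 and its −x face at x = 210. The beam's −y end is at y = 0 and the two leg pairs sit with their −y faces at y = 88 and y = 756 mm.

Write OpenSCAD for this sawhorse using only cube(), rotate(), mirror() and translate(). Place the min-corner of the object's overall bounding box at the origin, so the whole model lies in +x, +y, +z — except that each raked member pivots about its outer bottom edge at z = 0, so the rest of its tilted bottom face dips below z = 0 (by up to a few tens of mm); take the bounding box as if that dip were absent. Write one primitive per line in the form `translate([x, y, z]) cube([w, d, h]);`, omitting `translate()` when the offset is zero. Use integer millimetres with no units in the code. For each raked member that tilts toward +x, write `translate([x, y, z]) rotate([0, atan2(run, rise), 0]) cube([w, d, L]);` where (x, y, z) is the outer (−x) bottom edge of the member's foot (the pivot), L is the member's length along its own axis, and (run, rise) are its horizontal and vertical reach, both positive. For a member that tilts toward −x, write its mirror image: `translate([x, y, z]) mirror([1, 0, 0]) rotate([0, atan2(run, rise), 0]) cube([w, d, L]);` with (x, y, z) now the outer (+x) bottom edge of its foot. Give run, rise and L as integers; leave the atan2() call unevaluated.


translate([210, 0, 720]) cube([61, 904, 42]);
translate([0, 88, 0]) rotate([0, atan2(210, 720), 0]) cube([25, 60, 750]);
translate([481, 88, 0]) mirror([1, 0, 0]) rotate([0, atan2(210, 720), 0]) cube([25, 60, 750]);
translate([0, 756, 0]) rotate([0, atan2(210, 720), 0]) cube([25, 60, 750]);
translate([481, 756, 0]) mirror([1, 0, 0]) rotate([0, atan2(210, 720), 0]) cube([25, 60, 750]);


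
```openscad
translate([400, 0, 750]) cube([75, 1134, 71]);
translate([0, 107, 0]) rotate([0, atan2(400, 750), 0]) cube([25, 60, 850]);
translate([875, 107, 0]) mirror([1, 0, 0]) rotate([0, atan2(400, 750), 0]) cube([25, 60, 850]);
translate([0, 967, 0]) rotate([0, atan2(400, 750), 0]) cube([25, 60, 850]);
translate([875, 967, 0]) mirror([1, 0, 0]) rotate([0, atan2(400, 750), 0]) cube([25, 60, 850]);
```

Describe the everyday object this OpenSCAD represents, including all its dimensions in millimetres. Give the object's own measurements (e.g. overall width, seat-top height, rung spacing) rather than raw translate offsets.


A sawhorse. A 75×1134×71 mm beam (x, y, z) sits on two A-frame leg pairs. Each pair is two raked legs of 25×60 mm section (60 mm along y) splaying symmetrically in x. Each leg rises 750 mm vertically over 400 mm of horizontal reach and is 850 mm long along its own axis. Every leg's outer bottom edge rests on the floor and its outer top edge meets a bottom edge of the beam — the left legs (tilting toward +x) meet the beam's −x bottom edge, the right legs (their mirror images, tilting toward −x) meet its +x bottom edge — so the leg tops tuck under the beam, the beam's underside is 750 mm above the floor, and the feet are 875 mm apart outside-to-outside with the beam centred between them. The two leg pairs are set in 107 mm from either end of the beam.


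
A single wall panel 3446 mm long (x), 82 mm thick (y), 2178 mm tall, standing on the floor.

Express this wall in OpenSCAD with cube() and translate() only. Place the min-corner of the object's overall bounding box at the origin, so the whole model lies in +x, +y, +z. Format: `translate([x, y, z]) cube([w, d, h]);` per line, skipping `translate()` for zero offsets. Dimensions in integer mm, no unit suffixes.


cube([3446, 82, 2178]);


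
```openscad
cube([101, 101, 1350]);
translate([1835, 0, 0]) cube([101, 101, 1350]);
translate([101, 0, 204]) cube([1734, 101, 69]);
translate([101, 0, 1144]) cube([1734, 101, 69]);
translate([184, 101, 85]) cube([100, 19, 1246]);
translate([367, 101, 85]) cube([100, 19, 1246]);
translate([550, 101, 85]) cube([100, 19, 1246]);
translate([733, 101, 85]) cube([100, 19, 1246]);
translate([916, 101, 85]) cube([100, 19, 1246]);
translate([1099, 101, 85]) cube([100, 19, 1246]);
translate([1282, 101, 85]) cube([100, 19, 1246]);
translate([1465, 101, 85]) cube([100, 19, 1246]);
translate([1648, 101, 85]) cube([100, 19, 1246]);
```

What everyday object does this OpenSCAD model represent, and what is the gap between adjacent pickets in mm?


A fence section. The picket gap is 83 mm.

Two posts, two rails, 9 pickets — a fence section. Span 1734 mm holds 9 pickets of 100 mm with 10 equal gaps: ⌊(1734 − 9·100) / 10⌋ = 83 mm.


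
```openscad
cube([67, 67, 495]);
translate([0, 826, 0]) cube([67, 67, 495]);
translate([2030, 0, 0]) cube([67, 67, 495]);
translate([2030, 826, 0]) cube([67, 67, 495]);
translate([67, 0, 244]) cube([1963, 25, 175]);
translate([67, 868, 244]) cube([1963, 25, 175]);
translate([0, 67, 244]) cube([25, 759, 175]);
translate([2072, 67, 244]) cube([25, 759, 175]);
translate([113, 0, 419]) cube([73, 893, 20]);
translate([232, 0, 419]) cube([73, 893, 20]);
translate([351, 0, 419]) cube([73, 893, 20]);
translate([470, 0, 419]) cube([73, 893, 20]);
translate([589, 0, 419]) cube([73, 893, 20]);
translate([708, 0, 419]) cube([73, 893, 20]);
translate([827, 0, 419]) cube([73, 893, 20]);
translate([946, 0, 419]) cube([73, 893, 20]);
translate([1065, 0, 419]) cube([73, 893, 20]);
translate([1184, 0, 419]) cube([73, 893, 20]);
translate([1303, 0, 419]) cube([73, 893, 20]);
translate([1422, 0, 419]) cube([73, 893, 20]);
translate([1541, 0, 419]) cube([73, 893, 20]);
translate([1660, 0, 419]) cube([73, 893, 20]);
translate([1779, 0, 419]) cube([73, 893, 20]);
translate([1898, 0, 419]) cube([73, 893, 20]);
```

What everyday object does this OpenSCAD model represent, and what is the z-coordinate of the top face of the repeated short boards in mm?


A bed frame. The slat-top height is 439 mm.

Four posts, four rails, and a row of slats — a bed frame. Slats sit on the rails at z = 244 + 175 = 419; with slat thickness 20, the top is 439 mm.


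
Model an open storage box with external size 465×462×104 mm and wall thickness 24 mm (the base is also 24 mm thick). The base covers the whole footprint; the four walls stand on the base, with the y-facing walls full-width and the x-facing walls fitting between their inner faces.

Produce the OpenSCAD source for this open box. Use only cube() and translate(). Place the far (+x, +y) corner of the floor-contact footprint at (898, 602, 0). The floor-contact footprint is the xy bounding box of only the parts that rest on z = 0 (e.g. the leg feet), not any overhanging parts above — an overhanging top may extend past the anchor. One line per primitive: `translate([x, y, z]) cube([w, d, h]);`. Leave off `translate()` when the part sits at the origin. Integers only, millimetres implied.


translate([433, 140, 0]) cube([465, 462, 24]);
translate([433, 140, 24]) cube([465, 24, 80]);
translate([433, 578, 24]) cube([465, 24, 80]);
translate([433, 164, 24]) cube([24, 414, 80]);
translate([874, 164, 24]) cube([24, 414, 80]);


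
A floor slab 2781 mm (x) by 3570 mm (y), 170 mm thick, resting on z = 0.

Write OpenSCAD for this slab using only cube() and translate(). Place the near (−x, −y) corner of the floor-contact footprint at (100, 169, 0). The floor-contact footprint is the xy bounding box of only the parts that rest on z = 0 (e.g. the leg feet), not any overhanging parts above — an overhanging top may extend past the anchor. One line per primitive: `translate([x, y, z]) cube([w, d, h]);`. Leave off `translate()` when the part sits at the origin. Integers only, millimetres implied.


translate([100, 169, 0]) cube([2781, 3570, 170]);


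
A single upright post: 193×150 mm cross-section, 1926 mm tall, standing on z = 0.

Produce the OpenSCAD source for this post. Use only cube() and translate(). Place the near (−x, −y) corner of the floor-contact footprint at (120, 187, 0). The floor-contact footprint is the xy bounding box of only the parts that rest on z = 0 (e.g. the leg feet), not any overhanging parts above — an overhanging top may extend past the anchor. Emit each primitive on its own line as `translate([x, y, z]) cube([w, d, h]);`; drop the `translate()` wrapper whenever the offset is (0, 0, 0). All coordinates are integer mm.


translate([120, 187, 0]) cube([193, 150, 1926]);


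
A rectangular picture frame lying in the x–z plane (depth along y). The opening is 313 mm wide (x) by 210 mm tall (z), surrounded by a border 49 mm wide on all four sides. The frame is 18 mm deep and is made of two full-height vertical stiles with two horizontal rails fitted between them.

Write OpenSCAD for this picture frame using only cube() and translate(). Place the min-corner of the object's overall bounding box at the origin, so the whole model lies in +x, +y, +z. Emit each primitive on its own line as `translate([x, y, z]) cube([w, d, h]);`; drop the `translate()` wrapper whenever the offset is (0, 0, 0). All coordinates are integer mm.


cube([49, 18, 308]);
translate([362, 0, 0]) cube([49, 18, 308]);
translate([49, 0, 0]) cube([313, 18, 49]);
translate([49, 0, 259]) cube([313, 18, 49]);


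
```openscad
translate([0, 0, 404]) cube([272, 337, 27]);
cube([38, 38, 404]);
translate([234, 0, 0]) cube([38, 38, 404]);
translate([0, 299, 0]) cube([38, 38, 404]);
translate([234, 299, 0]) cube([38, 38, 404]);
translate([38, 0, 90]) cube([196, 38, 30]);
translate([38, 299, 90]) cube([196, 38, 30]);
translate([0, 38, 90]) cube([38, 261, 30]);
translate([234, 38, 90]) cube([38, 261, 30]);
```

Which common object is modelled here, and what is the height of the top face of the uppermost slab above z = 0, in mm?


A stool. The seat height is 431 mm.

A 272×337×27 slab at z = 404 on four corner posts — a stool. The seat top is 404 + 27 = 431 mm.


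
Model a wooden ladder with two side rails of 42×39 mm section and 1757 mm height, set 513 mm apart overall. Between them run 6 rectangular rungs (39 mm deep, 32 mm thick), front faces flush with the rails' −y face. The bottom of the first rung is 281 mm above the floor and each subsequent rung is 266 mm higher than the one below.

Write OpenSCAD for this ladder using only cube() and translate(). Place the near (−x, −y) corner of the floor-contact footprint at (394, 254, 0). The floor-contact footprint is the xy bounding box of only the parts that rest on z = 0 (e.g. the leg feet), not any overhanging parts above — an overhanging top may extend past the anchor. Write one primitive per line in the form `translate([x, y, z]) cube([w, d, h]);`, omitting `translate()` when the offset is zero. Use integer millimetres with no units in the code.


translate([394, 254, 0]) cube([42, 39, 1757]);
translate([865, 254, 0]) cube([42, 39, 1757]);
translate([436, 254, 281]) cube([429, 39, 32]);
translate([436, 254, 547]) cube([429, 39, 32]);
translate([436, 254, 813]) cube([429, 39, 32]);
translate([436, 254, 1079]) cube([429, 39, 32]);
translate([436, 254, 1345]) cube([429, 39, 32]);
translate([436, 254, 1611]) cube([429, 39, 32]);


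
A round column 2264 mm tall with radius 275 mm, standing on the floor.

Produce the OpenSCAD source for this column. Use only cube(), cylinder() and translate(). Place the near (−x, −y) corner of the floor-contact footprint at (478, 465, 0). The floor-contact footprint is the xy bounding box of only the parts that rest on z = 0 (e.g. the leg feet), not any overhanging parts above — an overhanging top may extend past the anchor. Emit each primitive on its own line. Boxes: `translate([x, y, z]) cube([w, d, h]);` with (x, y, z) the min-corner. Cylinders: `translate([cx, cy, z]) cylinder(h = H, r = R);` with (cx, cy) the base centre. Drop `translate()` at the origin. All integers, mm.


translate([753, 740, 0]) cylinder(h = 2264, r = 275);


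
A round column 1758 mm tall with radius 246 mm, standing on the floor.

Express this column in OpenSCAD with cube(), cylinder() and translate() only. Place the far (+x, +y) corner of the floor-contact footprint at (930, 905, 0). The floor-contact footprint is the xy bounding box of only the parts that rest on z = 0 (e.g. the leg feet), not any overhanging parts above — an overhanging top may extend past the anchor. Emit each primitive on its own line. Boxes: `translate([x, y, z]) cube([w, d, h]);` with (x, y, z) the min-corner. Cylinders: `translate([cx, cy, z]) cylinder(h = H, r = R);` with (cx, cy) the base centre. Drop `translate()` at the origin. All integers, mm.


translate([684, 659, 0]) cylinder(h = 1758, r = 246);


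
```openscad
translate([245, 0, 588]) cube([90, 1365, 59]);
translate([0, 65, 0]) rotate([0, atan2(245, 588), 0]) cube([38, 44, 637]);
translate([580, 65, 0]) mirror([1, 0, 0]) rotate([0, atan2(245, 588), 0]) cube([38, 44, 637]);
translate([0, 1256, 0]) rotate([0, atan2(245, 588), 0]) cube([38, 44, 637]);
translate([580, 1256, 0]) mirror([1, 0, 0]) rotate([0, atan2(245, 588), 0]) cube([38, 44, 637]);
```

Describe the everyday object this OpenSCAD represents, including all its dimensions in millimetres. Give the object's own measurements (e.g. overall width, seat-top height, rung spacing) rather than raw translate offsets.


A sawhorse. A 90×1365×59 mm beam (x, y, z) sits on two A-frame leg pairs. Each pair is two raked legs of 38×44 mm section (44 mm along y) splaying symmetrically in x. Each leg rises 588 mm vertically over 245 mm of horizontal reach and is 637 mm long along its own axis. Every leg's outer bottom edge rests on the floor and its outer top edge meets a bottom edge of the beam — the left legs (tilting toward +x) meet the beam's −x bottom edge, the right legs (their mirror images, tilting toward −x) meet its +x bottom edge — so the leg tops tuck under the beam, the beam's underside is 588 mm above the floor, and the feet are 580 mm apart outside-to-outside with the beam centred between them. The two leg pairs are set in 65 mm from either end of the beam.


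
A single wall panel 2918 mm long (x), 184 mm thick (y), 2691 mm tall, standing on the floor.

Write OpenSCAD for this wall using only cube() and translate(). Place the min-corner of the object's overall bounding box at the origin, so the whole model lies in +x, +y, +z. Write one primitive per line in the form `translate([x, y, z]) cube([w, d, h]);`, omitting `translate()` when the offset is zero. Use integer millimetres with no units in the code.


cube([2918, 184, 2691]);


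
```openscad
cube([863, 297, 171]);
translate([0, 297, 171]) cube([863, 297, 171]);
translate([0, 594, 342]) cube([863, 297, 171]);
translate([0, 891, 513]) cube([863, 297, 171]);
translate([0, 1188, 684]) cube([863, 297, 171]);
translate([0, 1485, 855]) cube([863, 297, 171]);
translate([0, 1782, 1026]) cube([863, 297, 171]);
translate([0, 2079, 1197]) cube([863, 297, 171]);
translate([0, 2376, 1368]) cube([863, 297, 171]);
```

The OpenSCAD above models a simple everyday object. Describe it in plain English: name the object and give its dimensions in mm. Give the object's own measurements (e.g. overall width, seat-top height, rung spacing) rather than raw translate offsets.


A straight staircase of 9 solid steps. Each step is 863 mm wide (x), 297 mm deep (y, the going) and 171 mm tall (the rise). The first step rests on the floor; each subsequent step sits one going further in +y and one rise higher in +z, directly behind and above the previous step with no overlap.


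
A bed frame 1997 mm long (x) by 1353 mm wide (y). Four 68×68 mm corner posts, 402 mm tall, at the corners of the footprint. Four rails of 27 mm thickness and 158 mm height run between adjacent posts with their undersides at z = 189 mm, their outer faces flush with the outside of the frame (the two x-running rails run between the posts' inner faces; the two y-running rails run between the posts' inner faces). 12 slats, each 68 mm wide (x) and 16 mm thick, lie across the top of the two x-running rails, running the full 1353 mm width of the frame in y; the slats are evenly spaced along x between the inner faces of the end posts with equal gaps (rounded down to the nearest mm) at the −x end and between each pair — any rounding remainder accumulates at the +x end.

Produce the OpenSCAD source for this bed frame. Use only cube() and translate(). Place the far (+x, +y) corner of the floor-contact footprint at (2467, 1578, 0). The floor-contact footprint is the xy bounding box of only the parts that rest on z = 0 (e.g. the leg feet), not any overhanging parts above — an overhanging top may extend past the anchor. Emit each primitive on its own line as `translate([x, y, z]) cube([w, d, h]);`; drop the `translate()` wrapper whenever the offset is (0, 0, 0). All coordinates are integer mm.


translate([470, 225, 0]) cube([68, 68, 402]);
translate([470, 1510, 0]) cube([68, 68, 402]);
translate([2399, 225, 0]) cube([68, 68, 402]);
translate([2399, 1510, 0]) cube([68, 68, 402]);
translate([538, 225, 189]) cube([1861, 27, 158]);
translate([538, 1551, 189]) cube([1861, 27, 158]);
translate([470, 293, 189]) cube([27, 1217, 158]);
translate([2440, 293, 189]) cube([27, 1217, 158]);
translate([618, 225, 347]) cube([68, 1353, 16]);
translate([766, 225, 347]) cube([68, 1353, 16]);
translate([914, 225, 347]) cube([68, 1353, 16]);
translate([1062, 225, 347]) cube([68, 1353, 16]);
translate([1210, 225, 347]) cube([68, 1353, 16]);
translate([1358, 225, 347]) cube([68, 1353, 16]);
translate([1506, 225, 347]) cube([68, 1353, 16]);
translate([1654, 225, 347]) cube([68, 1353, 16]);
translate([1802, 225, 347]) cube([68, 1353, 16]);
translate([1950, 225, 347]) cube([68, 1353, 16]);
translate([2098, 225, 347]) cube([68, 1353, 16]);
translate([2246, 225, 347]) cube([68, 1353, 16]);


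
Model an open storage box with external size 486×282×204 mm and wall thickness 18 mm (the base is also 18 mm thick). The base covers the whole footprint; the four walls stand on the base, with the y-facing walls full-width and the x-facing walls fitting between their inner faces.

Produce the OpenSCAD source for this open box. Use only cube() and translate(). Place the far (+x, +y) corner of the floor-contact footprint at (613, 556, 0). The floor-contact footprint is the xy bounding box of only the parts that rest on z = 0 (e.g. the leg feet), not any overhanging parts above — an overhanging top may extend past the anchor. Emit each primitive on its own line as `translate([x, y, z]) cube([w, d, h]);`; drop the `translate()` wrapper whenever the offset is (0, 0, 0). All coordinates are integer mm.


translate([127, 274, 0]) cube([486, 282, 18]);
translate([127, 274, 18]) cube([486, 18, 186]);
translate([127, 538, 18]) cube([486, 18, 186]);
translate([127, 292, 18]) cube([18, 246, 186]);
translate([595, 292, 18]) cube([18, 246, 186]);


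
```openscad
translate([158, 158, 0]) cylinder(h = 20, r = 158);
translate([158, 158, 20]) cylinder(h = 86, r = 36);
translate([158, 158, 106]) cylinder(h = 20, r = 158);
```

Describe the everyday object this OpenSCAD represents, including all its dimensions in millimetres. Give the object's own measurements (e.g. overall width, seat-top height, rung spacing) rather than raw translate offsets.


A spool: two coaxial disc flanges of radius 158 mm and thickness 20 mm, joined by a core cylinder of radius 36 mm and height 86 mm. The lower flange rests on z = 0 and the three cylinders share a vertical axis.


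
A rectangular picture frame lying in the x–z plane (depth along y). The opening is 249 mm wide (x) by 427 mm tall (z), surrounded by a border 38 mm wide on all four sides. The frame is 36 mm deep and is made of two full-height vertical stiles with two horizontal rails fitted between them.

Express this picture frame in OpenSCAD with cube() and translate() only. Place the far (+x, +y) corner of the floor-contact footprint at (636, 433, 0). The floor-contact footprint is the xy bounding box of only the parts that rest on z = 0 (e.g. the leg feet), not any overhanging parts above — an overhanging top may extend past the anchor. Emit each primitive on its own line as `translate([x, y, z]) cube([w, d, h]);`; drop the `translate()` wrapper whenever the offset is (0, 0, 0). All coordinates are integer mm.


translate([311, 397, 0]) cube([38, 36, 503]);
translate([598, 397, 0]) cube([38, 36, 503]);
translate([349, 397, 0]) cube([249, 36, 38]);
translate([349, 397, 465]) cube([249, 36, 38]);


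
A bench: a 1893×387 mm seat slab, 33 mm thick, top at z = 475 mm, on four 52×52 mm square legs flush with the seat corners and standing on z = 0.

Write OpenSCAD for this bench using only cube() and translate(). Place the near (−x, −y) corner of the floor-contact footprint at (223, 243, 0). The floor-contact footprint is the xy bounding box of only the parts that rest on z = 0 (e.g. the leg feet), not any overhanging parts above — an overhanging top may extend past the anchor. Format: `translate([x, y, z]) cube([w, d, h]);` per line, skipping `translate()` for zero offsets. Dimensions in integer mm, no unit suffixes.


// leg_h = 475 − 33 = 442
translate([223, 243, 442]) cube([1893, 387, 33]);
translate([223, 243, 0]) cube([52, 52, 442]);
translate([223, 578, 0]) cube([52, 52, 442]);
translate([2064, 243, 0]) cube([52, 52, 442]);
translate([2064, 578, 0]) cube([52, 52, 442]);


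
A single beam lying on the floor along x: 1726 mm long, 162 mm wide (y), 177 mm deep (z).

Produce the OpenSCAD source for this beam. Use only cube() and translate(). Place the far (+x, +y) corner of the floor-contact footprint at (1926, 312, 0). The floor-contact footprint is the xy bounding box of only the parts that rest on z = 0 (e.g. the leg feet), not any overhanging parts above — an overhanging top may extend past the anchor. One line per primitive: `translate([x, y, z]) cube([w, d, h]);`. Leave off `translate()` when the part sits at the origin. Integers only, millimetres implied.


translate([200, 150, 0]) cube([1726, 162, 177]);


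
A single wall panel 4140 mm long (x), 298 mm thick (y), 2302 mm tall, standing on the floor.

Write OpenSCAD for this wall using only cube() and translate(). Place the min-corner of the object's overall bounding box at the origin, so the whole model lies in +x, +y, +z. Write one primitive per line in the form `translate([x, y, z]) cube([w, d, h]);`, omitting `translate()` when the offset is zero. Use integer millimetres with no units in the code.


cube([4140, 298, 2302]);


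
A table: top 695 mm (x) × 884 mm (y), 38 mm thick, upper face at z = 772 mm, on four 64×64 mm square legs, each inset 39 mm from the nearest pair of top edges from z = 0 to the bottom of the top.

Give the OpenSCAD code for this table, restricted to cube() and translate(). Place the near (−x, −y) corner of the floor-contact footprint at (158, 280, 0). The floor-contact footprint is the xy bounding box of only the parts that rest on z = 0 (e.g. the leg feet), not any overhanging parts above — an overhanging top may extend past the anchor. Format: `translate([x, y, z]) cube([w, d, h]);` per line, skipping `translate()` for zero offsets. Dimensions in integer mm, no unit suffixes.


translate([119, 241, 734]) cube([695, 884, 38]);
translate([158, 280, 0]) cube([64, 64, 734]);
translate([711, 280, 0]) cube([64, 64, 734]);
translate([158, 1022, 0]) cube([64, 64, 734]);
translate([711, 1022, 0]) cube([64, 64, 734]);


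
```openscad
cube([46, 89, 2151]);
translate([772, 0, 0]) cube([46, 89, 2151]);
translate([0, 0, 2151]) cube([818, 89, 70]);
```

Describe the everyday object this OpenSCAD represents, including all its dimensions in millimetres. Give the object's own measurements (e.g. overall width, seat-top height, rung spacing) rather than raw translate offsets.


A door frame. The clear opening is 726 mm wide and 2151 mm high. Two 46 mm wide jambs, 89 mm deep, stand either side of the opening from the floor to the top of the opening. A 70 mm thick head sits across the top of both jambs, spanning the full outside width of the frame.


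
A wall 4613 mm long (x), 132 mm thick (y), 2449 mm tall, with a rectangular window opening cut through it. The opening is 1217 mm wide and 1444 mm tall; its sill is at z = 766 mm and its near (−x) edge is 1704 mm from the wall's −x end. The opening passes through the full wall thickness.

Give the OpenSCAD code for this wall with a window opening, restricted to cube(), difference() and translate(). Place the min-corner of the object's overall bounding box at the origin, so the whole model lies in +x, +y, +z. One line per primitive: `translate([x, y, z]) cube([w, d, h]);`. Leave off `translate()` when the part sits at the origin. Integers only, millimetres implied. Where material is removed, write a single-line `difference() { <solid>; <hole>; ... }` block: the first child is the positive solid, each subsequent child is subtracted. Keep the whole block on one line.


difference() { cube([4613, 132, 2449]); translate([1704, 0, 766]) cube([1217, 132, 1444]); }


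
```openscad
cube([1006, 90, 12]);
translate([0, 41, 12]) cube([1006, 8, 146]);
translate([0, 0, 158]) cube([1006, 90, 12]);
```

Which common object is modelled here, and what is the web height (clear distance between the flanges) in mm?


An I-beam. The web height is 146 mm.

Two wide flanges with a thin centred web — an I-beam. Overall 170 mm minus two 12 mm flanges gives a web of 170 − 2·12 = 146 mm.


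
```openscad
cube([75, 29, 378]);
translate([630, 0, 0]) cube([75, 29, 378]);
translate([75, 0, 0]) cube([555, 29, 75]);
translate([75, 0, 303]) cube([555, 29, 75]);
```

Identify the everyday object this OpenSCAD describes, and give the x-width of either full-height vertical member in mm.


A picture frame. The border width is 75 mm.

Four thin pieces enclosing a rectangular opening — a picture frame. The two full-height stiles are 378 mm tall; the top rail sits at z = 303 and is 75 mm tall, so the border above the opening is 378 − 303 = 75 mm, matching the stile x-width.


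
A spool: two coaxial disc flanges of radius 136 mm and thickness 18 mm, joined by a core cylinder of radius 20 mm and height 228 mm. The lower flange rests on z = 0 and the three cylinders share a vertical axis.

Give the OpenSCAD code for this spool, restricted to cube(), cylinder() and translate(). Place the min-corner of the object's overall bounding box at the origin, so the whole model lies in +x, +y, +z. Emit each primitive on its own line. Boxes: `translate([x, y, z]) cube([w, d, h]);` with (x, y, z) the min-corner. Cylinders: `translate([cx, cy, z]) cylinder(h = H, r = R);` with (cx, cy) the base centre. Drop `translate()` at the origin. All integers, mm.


translate([136, 136, 0]) cylinder(h = 18, r = 136);
translate([136, 136, 18]) cylinder(h = 228, r = 20);
translate([136, 136, 246]) cylinder(h = 18, r = 136);


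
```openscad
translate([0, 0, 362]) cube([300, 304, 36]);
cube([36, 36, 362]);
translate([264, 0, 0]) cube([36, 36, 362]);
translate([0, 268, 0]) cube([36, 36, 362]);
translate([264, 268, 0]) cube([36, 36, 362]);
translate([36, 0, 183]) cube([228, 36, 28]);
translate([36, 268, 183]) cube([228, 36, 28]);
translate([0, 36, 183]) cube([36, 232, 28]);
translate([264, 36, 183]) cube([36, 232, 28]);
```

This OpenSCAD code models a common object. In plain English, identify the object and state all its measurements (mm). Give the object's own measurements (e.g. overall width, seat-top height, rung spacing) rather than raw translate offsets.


A simple wooden stool: a rectangular seat 300 mm (x) by 304 mm (y), 36 mm thick, top face at z = 398 mm, on four square legs, each 36×36 mm in cross-section. The legs rest on z = 0, each flush with a corner of the seat. Four stretchers, 36 mm wide and 28 mm tall, connect adjacent legs with their undersides at z = 183 mm, each running between the inner faces of the legs it joins and aligned with the legs' outer faces on the other axis.


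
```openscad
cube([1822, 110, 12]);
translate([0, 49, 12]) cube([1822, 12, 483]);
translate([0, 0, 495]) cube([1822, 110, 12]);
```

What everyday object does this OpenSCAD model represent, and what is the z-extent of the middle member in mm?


An I-beam. The web height is 483 mm.

Two wide flanges with a thin centred web — an I-beam. Overall 507 mm minus two 12 mm flanges gives a web of 507 − 2·12 = 483 mm.


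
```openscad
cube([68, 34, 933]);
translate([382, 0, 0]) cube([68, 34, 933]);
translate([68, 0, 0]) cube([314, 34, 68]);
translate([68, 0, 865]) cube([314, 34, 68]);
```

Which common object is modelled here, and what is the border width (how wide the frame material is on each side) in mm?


A picture frame. The border width is 68 mm.

Four thin pieces enclosing a rectangular opening — a picture frame. The two full-height stiles are 933 mm tall; the top rail sits at z = 865 and is 68 mm tall, so the border above the opening is 933 − 865 = 68 mm, matching the stile x-width.


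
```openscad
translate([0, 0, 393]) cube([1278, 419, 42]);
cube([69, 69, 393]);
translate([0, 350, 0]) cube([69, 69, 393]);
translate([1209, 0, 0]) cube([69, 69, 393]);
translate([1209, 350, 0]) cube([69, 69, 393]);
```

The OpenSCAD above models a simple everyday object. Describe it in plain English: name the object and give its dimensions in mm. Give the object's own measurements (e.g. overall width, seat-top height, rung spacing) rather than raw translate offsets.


A long wooden bench with a 1278 mm (x) × 419 mm (y) seat, 42 mm thick, its top surface 435 mm above the floor. Four 69 mm square legs at the seat corners, flush with the edges, run from z = 0 to the seat underside.


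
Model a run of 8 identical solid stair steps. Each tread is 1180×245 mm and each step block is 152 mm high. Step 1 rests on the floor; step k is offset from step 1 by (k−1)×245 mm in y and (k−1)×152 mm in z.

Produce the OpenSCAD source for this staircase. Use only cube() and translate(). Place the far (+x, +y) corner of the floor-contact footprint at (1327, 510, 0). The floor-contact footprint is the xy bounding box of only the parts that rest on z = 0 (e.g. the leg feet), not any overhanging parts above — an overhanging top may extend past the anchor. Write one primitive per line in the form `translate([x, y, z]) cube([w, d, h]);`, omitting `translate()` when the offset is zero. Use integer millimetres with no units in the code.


translate([147, 265, 0]) cube([1180, 245, 152]);
translate([147, 510, 152]) cube([1180, 245, 152]);
translate([147, 755, 304]) cube([1180, 245, 152]);
translate([147, 1000, 456]) cube([1180, 245, 152]);
translate([147, 1245, 608]) cube([1180, 245, 152]);
translate([147, 1490, 760]) cube([1180, 245, 152]);
translate([147, 1735, 912]) cube([1180, 245, 152]);
translate([147, 1980, 1064]) cube([1180, 245, 152]);


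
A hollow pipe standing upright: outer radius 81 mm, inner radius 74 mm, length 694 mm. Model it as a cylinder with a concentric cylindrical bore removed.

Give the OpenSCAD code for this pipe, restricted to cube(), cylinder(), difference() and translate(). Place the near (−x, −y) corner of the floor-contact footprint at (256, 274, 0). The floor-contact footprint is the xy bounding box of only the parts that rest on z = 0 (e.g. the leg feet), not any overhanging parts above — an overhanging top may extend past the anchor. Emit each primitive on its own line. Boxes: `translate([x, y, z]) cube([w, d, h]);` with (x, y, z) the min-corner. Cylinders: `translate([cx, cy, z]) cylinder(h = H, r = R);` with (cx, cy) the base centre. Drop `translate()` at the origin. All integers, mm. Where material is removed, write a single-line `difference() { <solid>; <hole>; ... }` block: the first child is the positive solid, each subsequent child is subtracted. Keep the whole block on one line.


difference() { translate([337, 355, 0]) cylinder(h = 694, r = 81); translate([337, 355, 0]) cylinder(h = 694, r = 74); }


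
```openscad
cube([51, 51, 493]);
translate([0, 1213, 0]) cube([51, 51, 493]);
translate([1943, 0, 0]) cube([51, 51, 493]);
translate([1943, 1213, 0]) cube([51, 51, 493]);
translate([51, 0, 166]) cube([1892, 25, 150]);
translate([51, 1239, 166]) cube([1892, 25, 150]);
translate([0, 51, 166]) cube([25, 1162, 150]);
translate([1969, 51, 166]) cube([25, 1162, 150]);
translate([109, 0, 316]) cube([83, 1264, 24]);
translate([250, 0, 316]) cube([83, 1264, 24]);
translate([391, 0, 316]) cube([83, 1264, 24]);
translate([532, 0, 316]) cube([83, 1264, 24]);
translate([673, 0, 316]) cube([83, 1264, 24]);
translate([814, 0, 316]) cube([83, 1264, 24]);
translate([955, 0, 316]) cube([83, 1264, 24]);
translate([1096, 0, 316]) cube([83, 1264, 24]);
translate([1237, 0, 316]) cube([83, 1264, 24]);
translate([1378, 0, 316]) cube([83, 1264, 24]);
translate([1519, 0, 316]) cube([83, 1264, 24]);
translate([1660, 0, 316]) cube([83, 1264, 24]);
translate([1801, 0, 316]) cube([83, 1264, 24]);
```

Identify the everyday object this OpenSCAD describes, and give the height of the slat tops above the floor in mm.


A bed frame. The slat-top height is 340 mm.

Four posts, four rails, and a row of slats — a bed frame. Slats sit on the rails at z = 166 + 150 = 316; with slat thickness 24, the top is 340 mm.


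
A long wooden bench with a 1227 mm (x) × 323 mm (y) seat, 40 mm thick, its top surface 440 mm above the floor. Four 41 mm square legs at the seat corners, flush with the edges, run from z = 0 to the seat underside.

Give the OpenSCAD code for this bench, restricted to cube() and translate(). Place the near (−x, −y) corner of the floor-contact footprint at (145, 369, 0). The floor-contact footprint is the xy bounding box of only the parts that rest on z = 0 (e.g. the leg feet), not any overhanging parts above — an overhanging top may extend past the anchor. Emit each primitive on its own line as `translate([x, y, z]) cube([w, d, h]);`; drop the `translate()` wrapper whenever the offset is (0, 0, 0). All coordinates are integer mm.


translate([145, 369, 400]) cube([1227, 323, 40]);
translate([145, 369, 0]) cube([41, 41, 400]);
translate([145, 651, 0]) cube([41, 41, 400]);
translate([1331, 369, 0]) cube([41, 41, 400]);
translate([1331, 651, 0]) cube([41, 41, 400]);


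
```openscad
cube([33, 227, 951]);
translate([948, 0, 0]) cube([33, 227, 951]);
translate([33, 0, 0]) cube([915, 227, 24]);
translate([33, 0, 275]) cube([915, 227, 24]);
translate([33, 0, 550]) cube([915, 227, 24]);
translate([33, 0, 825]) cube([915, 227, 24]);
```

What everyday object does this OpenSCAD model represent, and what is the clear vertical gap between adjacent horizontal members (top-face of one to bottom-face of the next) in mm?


A bookshelf. The clear shelf gap is 251 mm.

Two tall side panels with 4 horizontal boards between them — a bookshelf. The first two shelf undersides are at z = 0 and z = 275; with shelf thickness 24, the clear gap is 275 − 0 − 24 = 251 mm.


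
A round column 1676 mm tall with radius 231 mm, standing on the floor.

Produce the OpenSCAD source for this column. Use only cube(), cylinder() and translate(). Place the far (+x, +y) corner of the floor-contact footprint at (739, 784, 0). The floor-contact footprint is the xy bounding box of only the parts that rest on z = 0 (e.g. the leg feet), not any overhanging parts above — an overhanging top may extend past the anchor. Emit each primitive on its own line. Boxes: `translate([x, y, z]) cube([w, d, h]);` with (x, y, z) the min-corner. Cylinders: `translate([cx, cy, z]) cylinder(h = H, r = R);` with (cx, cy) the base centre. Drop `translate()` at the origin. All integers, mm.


translate([508, 553, 0]) cylinder(h = 1676, r = 231);


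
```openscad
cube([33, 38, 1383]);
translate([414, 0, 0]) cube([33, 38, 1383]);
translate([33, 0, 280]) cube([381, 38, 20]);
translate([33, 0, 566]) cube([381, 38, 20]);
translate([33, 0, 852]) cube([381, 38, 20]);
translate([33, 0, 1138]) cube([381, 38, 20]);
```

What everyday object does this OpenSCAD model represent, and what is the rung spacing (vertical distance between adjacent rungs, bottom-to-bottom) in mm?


A ladder. The rung spacing is 286 mm.

Two tall 33×38 posts with 4 short bars between them — a ladder. Adjacent rungs sit at z = 280 and z = 566, so the spacing is 566 − 280 = 286 mm.


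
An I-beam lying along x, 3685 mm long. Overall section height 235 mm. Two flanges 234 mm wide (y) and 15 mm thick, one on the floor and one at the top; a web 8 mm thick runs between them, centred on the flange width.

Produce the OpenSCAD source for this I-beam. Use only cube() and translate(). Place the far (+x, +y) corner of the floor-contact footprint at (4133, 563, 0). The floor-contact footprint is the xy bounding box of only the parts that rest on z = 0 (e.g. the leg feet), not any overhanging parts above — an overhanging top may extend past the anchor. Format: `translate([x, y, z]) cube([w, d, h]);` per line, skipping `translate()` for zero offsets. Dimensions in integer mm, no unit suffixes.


translate([448, 329, 0]) cube([3685, 234, 15]);
translate([448, 442, 15]) cube([3685, 8, 205]);
translate([448, 329, 220]) cube([3685, 234, 15]);


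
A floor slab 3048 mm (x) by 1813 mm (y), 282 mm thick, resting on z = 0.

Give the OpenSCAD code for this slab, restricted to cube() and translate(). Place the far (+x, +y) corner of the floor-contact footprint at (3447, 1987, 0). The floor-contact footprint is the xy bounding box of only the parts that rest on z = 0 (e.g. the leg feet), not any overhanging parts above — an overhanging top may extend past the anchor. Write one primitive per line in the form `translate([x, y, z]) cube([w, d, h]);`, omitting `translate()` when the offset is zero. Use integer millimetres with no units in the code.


translate([399, 174, 0]) cube([3048, 1813, 282]);


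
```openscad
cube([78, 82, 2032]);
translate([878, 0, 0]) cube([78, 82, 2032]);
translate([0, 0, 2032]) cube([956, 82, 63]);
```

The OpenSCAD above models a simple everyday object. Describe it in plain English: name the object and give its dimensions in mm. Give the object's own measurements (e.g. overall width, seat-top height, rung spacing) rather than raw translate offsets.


A door frame. The clear opening is 800 mm wide and 2032 mm high. Two 78 mm wide jambs, 82 mm deep, stand either side of the opening from the floor to the top of the opening. A 63 mm thick head sits across the top of both jambs, spanning the full outside width of the frame.


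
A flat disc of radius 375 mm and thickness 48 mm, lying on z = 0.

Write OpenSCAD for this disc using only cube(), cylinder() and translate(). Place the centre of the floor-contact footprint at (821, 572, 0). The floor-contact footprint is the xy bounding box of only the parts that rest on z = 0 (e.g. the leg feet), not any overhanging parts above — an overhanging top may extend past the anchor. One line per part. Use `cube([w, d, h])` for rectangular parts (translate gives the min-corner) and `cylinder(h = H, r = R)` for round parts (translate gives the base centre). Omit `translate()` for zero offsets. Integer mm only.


translate([821, 572, 0]) cylinder(h = 48, r = 375);
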